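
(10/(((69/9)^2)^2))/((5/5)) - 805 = -225271195/279841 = -805.00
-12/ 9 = -4/ 3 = -1.33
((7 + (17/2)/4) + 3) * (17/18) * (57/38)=1649/96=17.18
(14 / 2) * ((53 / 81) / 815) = 371 / 66015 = 0.01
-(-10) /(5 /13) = 26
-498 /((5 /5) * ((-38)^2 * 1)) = -249 /722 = -0.34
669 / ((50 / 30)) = 2007 / 5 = 401.40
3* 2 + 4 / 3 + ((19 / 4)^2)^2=396595 / 768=516.40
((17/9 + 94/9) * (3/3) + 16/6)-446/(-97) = 1901/97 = 19.60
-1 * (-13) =13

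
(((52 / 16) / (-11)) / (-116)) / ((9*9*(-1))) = -13 / 413424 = -0.00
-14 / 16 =-7 / 8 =-0.88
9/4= 2.25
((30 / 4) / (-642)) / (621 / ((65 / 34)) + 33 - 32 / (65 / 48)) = -25 / 715188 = -0.00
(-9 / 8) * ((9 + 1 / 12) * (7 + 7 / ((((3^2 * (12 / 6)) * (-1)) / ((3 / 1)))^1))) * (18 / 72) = -3815 / 256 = -14.90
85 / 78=1.09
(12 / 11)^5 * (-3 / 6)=-124416 / 161051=-0.77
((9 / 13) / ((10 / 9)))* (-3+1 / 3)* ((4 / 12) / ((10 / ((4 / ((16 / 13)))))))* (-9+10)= -9 / 50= -0.18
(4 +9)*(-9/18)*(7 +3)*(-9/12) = 195/4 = 48.75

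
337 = 337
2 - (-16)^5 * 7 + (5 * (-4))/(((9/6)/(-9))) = 7340154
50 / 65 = 10 / 13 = 0.77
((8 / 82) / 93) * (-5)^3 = -500 / 3813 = -0.13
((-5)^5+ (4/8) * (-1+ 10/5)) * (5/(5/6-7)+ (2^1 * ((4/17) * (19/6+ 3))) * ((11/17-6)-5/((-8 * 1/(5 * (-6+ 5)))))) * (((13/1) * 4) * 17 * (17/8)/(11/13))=573971926879/3256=176281304.32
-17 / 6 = -2.83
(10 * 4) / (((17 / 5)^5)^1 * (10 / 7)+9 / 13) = 2275000 / 36955657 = 0.06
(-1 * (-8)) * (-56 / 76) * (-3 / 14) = 24 / 19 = 1.26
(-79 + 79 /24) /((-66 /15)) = 9085 /528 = 17.21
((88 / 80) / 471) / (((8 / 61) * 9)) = 671 / 339120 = 0.00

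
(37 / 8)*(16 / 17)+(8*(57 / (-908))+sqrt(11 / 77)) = sqrt(7) / 7+14860 / 3859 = 4.23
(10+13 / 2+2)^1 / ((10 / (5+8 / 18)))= 1813 / 180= 10.07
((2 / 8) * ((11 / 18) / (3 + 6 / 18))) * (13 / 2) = 143 / 480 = 0.30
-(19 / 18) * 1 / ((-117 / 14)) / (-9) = -133 / 9477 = -0.01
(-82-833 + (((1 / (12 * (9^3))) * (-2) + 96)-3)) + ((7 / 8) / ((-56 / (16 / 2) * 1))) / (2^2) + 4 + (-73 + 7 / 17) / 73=-71132511971 / 86850144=-819.03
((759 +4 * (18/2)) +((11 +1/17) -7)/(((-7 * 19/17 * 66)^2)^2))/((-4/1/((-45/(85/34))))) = 1573360272424046839/439793227791456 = 3577.50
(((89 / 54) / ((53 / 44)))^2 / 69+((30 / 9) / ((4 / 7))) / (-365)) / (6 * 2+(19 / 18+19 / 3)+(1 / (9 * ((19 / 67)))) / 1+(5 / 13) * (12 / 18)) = 56819885681 / 102097073400705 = 0.00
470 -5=465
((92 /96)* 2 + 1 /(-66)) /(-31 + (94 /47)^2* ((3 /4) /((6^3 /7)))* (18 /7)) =-251 /4059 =-0.06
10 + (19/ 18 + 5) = 289/ 18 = 16.06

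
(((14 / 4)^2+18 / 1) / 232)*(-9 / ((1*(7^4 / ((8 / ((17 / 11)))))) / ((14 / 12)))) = -3993 / 1352792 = -0.00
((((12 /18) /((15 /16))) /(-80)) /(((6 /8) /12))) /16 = -2 /225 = -0.01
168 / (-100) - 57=-1467 / 25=-58.68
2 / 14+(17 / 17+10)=78 / 7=11.14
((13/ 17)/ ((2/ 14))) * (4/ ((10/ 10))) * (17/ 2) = 182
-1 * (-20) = 20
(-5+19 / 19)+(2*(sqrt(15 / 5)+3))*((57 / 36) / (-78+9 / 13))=-4.19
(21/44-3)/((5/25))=-555/44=-12.61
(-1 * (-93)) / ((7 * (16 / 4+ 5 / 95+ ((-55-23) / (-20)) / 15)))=88350 / 28679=3.08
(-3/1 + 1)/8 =-1/4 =-0.25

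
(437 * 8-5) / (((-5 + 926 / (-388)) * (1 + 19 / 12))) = -8127048 / 44423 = -182.95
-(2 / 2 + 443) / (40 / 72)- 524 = -6616 / 5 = -1323.20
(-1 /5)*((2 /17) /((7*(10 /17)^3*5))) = -0.00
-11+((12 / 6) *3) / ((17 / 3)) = -169 / 17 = -9.94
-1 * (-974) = 974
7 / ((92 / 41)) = 287 / 92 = 3.12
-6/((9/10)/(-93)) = 620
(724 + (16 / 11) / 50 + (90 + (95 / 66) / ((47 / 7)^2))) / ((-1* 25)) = -2967130307 / 91121250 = -32.56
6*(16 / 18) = 16 / 3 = 5.33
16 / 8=2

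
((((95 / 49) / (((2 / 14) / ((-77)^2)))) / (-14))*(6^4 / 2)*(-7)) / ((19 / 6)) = 8232840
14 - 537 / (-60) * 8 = 428 / 5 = 85.60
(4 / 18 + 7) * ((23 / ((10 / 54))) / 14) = 897 / 14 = 64.07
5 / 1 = 5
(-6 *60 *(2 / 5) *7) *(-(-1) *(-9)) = 9072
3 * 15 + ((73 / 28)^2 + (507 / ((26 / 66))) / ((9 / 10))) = 1161729 / 784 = 1481.80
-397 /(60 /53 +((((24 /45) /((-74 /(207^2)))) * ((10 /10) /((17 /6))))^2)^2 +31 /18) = -37052838251292611250 /13172587591565187630601859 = -0.00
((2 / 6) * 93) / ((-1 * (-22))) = 31 / 22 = 1.41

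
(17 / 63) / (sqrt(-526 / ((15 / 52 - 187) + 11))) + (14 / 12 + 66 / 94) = 17 * sqrt(62478806) / 861588 + 527 / 282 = 2.02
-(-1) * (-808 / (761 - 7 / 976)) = -788608 / 742729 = -1.06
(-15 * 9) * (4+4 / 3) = -720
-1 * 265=-265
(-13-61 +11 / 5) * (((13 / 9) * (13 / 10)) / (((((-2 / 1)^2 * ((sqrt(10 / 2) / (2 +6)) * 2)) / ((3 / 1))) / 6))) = -60671 * sqrt(5) / 125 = -1085.32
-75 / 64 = -1.17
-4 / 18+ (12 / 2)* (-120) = -6482 / 9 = -720.22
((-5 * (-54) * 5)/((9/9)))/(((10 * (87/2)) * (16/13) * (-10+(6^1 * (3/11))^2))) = -70785/205552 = -0.34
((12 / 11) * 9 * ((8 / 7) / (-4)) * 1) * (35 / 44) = -270 / 121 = -2.23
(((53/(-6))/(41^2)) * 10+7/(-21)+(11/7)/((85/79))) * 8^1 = 25795976/3000585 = 8.60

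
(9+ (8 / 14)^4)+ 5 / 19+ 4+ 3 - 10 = 290583 / 45619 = 6.37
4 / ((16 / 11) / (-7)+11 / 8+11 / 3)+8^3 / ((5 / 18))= 82363488 / 44665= 1844.03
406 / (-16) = -203 / 8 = -25.38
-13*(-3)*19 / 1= 741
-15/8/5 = -0.38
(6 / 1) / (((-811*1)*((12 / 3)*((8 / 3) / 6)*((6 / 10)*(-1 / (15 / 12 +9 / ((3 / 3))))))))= 1845 / 25952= 0.07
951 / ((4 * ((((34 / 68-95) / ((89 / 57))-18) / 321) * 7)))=-3018791 / 21742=-138.85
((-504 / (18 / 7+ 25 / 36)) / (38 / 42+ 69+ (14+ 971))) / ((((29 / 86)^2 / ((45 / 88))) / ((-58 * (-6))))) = -1331530280640 / 5815982161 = -228.94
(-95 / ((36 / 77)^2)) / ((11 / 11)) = -434.61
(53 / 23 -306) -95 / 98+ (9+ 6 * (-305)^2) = 557854.33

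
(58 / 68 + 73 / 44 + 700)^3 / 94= 145099559604477239 / 39339845248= 3688361.22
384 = 384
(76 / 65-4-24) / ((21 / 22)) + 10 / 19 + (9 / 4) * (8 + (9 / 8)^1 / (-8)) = -65719807 / 6639360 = -9.90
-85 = -85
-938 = -938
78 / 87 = 26 / 29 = 0.90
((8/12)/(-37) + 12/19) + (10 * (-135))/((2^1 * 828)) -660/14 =-64303129/1358196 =-47.34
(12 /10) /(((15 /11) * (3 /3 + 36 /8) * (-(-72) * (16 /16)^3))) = 1 /450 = 0.00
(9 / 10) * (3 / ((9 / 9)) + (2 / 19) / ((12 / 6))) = 261 / 95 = 2.75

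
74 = 74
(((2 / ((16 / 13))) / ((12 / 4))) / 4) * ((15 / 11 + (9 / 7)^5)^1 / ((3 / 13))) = 12698153 / 4437048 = 2.86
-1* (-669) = 669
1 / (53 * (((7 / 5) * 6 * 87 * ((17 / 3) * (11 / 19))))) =95 / 12071598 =0.00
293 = 293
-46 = -46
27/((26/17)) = 459/26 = 17.65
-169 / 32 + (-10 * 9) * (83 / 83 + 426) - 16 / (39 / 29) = -47982079 / 1248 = -38447.18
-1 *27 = -27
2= 2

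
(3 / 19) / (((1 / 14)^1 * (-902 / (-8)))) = 168 / 8569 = 0.02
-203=-203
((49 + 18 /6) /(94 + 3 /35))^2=3312400 /10843849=0.31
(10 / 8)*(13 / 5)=13 / 4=3.25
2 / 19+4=78 / 19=4.11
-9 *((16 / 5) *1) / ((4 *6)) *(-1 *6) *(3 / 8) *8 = 108 / 5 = 21.60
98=98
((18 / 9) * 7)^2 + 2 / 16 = 1569 / 8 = 196.12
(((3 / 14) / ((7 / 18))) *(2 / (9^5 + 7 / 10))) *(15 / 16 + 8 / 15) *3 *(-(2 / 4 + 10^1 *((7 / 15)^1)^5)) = -77343359 / 1302045885000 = -0.00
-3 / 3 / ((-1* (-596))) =-1 / 596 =-0.00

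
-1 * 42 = -42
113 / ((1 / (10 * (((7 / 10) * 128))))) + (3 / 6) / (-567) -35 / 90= 57407395 / 567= 101247.61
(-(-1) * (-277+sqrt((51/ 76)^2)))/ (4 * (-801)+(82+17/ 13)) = 273013/ 3083244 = 0.09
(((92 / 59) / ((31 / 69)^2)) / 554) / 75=73002 / 392640575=0.00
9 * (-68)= -612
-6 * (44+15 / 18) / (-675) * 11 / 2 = 2959 / 1350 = 2.19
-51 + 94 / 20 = -463 / 10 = -46.30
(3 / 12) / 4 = 1 / 16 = 0.06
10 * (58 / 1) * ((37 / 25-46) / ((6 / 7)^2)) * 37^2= -721724479 / 15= -48114965.27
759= 759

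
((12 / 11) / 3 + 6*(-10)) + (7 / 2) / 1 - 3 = -1301 / 22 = -59.14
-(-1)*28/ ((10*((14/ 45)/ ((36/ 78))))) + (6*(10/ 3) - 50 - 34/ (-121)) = -40214/ 1573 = -25.57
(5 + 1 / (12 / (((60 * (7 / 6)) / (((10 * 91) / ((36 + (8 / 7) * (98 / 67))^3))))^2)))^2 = 4177873689440075145985171993333635677281 / 2103359711716971296152260489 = 1986285876907.70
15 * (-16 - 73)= -1335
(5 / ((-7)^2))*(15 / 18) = 25 / 294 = 0.09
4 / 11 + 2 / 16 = 0.49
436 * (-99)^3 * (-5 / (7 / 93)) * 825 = 162292695889500 / 7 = 23184670841357.14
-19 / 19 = -1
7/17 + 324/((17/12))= 3895/17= 229.12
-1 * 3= -3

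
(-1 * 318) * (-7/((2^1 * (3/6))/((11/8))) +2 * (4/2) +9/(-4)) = 10017/4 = 2504.25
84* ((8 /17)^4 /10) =172032 /417605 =0.41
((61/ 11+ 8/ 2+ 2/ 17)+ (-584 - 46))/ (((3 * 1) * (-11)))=116003/ 6171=18.80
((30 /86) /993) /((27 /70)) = 350 /384291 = 0.00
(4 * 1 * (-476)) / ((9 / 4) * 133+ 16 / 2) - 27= -40799 / 1229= -33.20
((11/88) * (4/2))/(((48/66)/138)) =759/16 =47.44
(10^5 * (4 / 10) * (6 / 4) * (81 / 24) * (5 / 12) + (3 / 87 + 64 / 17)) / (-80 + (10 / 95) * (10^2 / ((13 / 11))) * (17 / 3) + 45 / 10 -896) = -61649344536 / 672926759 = -91.61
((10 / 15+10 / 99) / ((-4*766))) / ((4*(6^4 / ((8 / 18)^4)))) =-38 / 20150648397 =-0.00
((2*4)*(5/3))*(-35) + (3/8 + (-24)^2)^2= 63694363/192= 331741.47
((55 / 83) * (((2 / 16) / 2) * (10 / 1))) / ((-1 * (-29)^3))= 275 / 16194296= 0.00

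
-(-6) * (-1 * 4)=-24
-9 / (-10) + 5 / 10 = 7 / 5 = 1.40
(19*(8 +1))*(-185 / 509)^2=5852475 / 259081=22.59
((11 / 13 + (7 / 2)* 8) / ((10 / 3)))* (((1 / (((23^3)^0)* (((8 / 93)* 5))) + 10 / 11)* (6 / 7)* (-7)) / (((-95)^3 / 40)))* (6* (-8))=-0.38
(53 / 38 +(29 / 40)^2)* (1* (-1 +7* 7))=175137 / 1900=92.18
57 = 57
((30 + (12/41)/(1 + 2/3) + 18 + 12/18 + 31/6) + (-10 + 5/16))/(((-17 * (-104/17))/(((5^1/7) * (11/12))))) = 4797353/17192448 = 0.28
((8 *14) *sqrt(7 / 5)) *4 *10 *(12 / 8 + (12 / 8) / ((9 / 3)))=10601.61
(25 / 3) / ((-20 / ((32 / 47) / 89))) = -40 / 12549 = -0.00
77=77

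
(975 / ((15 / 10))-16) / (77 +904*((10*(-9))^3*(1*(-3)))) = 634 / 1977048077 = 0.00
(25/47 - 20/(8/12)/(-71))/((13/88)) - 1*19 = -41843/3337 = -12.54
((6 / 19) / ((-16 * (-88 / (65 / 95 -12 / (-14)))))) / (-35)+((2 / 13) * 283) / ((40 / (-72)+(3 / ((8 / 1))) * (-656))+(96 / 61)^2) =-236057932243389 / 1323279351634240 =-0.18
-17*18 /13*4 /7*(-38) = 46512 /91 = 511.12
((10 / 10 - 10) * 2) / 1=-18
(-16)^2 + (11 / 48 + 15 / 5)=12443 / 48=259.23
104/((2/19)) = 988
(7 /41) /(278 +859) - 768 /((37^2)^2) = -22682729 /87367763337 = -0.00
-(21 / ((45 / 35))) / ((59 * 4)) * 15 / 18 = -245 / 4248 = -0.06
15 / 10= 3 / 2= 1.50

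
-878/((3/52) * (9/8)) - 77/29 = -10594271/783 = -13530.36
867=867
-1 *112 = -112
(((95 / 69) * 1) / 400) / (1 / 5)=19 / 1104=0.02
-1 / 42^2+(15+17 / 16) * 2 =113335 / 3528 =32.12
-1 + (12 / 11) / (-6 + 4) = -1.55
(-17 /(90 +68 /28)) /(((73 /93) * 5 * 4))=-11067 /944620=-0.01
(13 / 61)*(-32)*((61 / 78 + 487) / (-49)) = 608752 / 8967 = 67.89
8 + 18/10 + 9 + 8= 134/5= 26.80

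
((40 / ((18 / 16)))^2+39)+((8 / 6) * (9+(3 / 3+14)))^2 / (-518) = 27298309 / 20979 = 1301.22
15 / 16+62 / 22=661 / 176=3.76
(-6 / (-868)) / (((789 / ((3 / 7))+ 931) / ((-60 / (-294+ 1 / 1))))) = 5 / 9791474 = 0.00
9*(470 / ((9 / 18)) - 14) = 8334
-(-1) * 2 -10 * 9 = -88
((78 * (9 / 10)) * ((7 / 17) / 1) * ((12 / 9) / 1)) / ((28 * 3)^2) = 13 / 2380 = 0.01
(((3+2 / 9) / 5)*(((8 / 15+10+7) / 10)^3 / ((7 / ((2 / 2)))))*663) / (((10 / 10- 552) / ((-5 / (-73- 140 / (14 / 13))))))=-4020309787 / 273364875000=-0.01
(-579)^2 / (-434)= -335241 / 434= -772.44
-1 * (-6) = 6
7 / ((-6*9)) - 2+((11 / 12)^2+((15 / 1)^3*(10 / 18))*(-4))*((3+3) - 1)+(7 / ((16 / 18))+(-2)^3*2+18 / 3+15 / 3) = -16197863 / 432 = -37495.05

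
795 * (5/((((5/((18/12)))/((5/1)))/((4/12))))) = 3975/2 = 1987.50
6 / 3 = 2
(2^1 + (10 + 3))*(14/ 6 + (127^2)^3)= 62938093720370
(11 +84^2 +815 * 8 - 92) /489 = 13495 /489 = 27.60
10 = 10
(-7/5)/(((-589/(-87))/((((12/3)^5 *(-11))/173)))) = 6859776/509485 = 13.46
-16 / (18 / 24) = -64 / 3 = -21.33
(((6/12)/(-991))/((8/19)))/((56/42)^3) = -0.00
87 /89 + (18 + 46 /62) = 54406 /2759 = 19.72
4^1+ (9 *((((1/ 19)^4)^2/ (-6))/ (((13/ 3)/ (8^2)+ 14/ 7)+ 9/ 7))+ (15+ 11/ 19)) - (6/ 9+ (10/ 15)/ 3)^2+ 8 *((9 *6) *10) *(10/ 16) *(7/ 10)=11834754901210161002/ 6200138408688747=1908.79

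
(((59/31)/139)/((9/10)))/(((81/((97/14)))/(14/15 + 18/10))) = 234643/65966481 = 0.00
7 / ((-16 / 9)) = -63 / 16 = -3.94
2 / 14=1 / 7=0.14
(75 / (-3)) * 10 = -250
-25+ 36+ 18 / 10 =64 / 5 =12.80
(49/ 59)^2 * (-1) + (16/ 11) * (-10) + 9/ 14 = -7822575/ 536074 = -14.59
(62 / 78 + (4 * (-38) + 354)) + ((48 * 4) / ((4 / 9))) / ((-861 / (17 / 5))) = 11253943 / 55965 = 201.09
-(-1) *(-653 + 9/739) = -652.99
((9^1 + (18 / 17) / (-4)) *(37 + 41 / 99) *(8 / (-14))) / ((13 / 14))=-44448 / 221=-201.12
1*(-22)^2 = 484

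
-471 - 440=-911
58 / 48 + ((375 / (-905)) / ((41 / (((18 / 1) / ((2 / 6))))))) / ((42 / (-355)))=7257463 / 1246728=5.82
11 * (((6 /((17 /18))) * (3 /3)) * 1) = 1188 /17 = 69.88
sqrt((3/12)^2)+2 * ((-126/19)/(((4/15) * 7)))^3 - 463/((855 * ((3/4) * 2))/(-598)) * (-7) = -1482127361/925965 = -1600.63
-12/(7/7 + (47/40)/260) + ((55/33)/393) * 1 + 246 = 234.06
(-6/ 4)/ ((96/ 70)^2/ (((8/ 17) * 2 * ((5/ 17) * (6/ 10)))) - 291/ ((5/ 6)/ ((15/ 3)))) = 1225/ 1416652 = 0.00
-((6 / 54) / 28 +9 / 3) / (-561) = 757 / 141372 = 0.01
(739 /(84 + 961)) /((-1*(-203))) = 739 /212135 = 0.00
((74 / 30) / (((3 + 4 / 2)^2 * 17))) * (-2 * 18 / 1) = -444 / 2125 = -0.21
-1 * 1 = -1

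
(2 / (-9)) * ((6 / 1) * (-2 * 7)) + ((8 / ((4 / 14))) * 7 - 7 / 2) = 1267 / 6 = 211.17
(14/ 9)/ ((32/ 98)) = 343/ 72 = 4.76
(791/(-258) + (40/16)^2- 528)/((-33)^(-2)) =-98302215/172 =-571524.51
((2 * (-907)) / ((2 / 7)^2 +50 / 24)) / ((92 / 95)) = -1333290 / 1541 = -865.21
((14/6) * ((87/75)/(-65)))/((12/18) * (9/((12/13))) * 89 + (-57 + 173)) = -406/6771375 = -0.00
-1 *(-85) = 85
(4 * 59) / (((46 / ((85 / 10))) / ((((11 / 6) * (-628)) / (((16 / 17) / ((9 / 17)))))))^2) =457695917811 / 135424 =3379725.29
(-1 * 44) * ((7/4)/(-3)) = 77/3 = 25.67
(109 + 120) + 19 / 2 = 477 / 2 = 238.50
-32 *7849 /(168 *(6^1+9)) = -31396 /315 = -99.67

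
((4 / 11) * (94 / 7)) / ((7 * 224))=47 / 15092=0.00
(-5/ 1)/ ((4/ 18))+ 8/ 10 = -217/ 10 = -21.70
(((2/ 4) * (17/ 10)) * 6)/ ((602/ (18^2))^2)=669222/ 453005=1.48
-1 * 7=-7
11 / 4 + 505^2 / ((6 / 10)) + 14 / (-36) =15301585 / 36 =425044.03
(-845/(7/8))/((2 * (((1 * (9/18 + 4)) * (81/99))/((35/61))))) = -371800/4941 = -75.25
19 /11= 1.73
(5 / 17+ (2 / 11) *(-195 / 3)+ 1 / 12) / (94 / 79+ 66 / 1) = -2028167 / 11911152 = -0.17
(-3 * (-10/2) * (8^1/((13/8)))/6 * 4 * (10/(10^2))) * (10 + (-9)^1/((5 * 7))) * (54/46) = 589248/10465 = 56.31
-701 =-701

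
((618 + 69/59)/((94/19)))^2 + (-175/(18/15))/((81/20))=116798434685803/7474222188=15626.83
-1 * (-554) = 554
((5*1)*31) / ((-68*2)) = -155 / 136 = -1.14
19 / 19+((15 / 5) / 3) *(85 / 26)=111 / 26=4.27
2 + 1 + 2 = 5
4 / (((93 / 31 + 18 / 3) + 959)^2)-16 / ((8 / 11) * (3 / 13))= -66997213 / 702768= -95.33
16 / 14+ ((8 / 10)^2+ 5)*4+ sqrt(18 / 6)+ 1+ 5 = sqrt(3)+ 5198 / 175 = 31.43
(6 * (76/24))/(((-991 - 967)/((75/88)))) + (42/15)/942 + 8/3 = 1079919373/405775920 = 2.66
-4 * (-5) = 20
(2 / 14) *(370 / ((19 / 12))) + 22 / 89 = 398086 / 11837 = 33.63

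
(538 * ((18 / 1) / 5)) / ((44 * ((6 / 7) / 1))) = 5649 / 110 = 51.35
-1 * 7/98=-1/14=-0.07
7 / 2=3.50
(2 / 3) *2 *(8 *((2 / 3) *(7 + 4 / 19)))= 8768 / 171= 51.27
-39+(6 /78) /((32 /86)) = -8069 /208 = -38.79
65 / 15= 13 / 3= 4.33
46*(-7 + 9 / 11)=-3128 / 11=-284.36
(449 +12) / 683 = 461 / 683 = 0.67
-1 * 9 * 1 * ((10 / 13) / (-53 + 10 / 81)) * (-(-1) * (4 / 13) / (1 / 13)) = 29160 / 55679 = 0.52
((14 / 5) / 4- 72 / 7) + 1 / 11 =-7311 / 770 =-9.49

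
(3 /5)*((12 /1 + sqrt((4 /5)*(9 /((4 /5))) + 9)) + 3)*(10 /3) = 6*sqrt(2) + 30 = 38.49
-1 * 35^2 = -1225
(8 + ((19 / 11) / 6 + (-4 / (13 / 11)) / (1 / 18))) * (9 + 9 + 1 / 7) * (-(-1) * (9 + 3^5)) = -34412682 / 143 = -240648.13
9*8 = 72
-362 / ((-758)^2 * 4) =-181 / 1149128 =-0.00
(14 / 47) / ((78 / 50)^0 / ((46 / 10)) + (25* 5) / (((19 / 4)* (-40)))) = -1748 / 2585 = -0.68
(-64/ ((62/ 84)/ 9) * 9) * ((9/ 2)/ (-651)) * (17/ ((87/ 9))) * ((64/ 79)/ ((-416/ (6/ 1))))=-28553472/ 28621463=-1.00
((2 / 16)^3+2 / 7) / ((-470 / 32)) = -1031 / 52640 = -0.02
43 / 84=0.51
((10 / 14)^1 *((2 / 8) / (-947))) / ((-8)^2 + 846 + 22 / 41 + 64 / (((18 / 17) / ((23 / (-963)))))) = -1776735 / 8565820173232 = -0.00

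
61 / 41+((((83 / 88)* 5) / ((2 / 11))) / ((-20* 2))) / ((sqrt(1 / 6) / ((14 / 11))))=61 / 41 - 581* sqrt(6) / 704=-0.53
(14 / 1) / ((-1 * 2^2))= -7 / 2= -3.50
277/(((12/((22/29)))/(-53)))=-161491/174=-928.11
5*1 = 5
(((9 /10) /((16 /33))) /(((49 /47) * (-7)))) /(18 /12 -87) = 1551 /521360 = 0.00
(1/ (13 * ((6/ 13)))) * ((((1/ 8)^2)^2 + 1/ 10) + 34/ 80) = 10757/ 122880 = 0.09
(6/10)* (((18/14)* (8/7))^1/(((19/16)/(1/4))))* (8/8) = 864/4655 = 0.19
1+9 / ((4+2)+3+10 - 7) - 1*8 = -25 / 4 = -6.25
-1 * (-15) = 15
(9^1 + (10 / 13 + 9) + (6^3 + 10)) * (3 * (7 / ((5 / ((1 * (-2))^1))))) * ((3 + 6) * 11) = -13230756 / 65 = -203550.09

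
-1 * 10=-10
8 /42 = 4 /21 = 0.19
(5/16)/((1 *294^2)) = 5/1382976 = 0.00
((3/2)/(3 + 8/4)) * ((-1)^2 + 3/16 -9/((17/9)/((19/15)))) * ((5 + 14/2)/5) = -59337/17000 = -3.49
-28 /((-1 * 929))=28 /929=0.03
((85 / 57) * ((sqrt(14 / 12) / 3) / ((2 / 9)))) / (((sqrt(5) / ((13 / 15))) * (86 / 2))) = 0.02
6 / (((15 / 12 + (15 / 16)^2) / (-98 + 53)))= -13824 / 109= -126.83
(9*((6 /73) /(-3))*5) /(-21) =30 /511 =0.06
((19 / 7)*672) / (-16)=-114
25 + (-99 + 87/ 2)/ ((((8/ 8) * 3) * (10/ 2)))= 213/ 10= 21.30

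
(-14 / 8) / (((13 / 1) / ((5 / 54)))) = -35 / 2808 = -0.01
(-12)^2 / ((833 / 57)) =8208 / 833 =9.85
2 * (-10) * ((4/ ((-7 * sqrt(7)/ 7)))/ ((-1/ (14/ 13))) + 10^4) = -200000 -160 * sqrt(7)/ 13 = -200032.56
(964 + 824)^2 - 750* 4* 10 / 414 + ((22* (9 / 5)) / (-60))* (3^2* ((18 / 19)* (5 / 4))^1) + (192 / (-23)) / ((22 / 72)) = 922031779993 / 288420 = 3196837.18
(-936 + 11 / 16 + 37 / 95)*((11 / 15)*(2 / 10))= -15631913 / 114000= -137.12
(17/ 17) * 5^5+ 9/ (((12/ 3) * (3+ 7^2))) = 650009/ 208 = 3125.04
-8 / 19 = -0.42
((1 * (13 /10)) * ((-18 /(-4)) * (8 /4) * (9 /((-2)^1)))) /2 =-1053 /40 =-26.32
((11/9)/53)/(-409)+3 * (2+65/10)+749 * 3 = 886697663/390186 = 2272.50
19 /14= 1.36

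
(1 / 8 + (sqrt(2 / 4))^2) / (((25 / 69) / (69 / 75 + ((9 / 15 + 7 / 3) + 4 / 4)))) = 2093 / 250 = 8.37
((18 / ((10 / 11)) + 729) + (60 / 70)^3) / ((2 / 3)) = 1927908 / 1715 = 1124.14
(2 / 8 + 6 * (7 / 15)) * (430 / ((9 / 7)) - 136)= 54473 / 90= 605.26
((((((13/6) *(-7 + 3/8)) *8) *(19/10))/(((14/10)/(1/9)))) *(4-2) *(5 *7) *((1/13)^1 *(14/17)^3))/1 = -6908020/132651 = -52.08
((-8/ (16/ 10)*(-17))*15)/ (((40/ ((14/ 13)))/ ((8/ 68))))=105/ 26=4.04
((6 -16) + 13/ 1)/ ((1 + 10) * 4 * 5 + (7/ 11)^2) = 363/ 26669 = 0.01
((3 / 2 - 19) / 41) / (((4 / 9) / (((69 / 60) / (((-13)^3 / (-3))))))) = -4347 / 2882464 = -0.00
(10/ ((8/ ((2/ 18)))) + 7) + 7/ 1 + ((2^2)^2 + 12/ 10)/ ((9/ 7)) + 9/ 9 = 1711/ 60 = 28.52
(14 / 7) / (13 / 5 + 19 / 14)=0.51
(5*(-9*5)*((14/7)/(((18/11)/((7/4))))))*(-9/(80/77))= 266805/64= 4168.83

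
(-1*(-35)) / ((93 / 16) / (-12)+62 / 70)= 78400 / 899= 87.21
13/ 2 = 6.50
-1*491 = -491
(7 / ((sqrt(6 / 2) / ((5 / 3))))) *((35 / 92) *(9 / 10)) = 245 *sqrt(3) / 184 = 2.31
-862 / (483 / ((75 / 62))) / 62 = -10775 / 309442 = -0.03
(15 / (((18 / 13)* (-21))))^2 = 4225 / 15876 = 0.27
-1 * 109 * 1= -109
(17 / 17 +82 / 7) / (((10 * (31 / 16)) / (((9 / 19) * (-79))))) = -506232 / 20615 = -24.56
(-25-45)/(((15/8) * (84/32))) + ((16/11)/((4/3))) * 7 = -652/99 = -6.59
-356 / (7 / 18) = -6408 / 7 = -915.43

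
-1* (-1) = 1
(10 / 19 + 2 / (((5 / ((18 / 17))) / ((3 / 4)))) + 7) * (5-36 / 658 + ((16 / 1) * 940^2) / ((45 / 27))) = 35353396667156 / 531335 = 66536924.29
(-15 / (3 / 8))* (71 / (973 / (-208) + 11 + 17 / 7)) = -4135040 / 12741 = -324.55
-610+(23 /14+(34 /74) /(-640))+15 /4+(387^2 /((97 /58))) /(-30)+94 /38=-1095880449813 /305495680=-3587.22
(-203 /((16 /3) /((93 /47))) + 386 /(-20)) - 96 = -716713 /3760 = -190.62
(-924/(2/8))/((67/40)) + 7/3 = -443051/201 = -2204.23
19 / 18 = 1.06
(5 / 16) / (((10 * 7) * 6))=1 / 1344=0.00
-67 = -67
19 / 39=0.49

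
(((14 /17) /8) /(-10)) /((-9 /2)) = 7 /3060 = 0.00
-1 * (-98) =98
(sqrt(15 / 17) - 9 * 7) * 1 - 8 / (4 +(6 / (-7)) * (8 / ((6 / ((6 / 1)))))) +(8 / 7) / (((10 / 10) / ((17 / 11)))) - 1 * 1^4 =-22882 / 385 +sqrt(255) / 17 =-58.49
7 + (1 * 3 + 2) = 12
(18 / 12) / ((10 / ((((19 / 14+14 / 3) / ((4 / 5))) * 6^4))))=20493 / 14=1463.79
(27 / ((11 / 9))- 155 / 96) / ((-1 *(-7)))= 3089 / 1056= 2.93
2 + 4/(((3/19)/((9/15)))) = 86/5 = 17.20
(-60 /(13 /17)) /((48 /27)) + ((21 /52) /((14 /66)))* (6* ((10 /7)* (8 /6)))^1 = -22.38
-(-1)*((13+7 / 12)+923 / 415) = 78721 / 4980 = 15.81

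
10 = 10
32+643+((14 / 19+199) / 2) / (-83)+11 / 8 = 8517967 / 12616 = 675.17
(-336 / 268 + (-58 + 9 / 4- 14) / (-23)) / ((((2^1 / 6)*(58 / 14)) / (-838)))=-96481035 / 89378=-1079.47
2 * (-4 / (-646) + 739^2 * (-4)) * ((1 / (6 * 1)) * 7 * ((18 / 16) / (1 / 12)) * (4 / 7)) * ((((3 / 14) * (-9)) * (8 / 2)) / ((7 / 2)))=1371663713520 / 15827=86666058.86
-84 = -84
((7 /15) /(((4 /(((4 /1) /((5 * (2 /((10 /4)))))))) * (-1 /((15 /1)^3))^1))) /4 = -1575 /16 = -98.44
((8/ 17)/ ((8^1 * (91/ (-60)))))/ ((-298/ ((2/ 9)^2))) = 40/ 6223581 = 0.00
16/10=8/5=1.60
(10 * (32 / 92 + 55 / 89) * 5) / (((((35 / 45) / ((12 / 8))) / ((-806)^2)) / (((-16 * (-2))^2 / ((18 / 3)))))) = 147954858854400 / 14329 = 10325553692.12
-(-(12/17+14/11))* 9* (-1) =-3330/187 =-17.81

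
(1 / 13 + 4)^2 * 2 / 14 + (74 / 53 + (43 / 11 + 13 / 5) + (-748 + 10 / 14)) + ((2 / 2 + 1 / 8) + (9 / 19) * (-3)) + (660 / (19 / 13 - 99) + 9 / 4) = -17608639278961 / 23737124840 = -741.82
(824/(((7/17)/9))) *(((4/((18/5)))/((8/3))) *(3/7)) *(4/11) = 630360/539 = 1169.50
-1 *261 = -261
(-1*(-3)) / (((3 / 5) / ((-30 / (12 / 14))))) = -175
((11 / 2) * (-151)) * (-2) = 1661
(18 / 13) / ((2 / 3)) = 27 / 13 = 2.08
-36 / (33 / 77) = -84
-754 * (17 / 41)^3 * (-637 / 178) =1179852037 / 6133969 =192.35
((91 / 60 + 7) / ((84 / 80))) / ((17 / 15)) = 365 / 51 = 7.16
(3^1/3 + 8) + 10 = 19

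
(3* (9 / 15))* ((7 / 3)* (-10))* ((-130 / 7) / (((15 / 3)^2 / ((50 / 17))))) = 1560 / 17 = 91.76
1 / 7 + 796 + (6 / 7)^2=39047 / 49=796.88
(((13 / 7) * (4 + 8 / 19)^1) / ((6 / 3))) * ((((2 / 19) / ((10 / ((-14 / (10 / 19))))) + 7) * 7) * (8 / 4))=183456 / 475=386.22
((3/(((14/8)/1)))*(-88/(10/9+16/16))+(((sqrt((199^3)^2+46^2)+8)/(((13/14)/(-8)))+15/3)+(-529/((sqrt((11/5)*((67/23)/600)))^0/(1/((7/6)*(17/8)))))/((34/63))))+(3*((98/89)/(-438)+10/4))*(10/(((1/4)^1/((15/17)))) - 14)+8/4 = -67894760.60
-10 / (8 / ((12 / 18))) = -5 / 6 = -0.83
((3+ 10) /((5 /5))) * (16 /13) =16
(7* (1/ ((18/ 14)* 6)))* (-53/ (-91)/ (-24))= -371/ 16848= -0.02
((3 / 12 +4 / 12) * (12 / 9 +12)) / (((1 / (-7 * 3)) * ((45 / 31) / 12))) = -12152 / 9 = -1350.22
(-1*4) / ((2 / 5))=-10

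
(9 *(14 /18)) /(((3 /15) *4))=35 /4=8.75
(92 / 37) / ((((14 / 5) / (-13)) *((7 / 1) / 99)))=-296010 / 1813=-163.27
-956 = -956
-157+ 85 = -72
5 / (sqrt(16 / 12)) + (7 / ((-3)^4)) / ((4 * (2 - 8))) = -7 / 1944 + 5 * sqrt(3) / 2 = 4.33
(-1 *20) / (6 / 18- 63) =15 / 47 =0.32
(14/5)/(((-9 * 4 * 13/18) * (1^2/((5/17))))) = -7/221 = -0.03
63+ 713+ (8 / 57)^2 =2521288 / 3249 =776.02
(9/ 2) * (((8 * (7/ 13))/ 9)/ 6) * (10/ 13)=0.28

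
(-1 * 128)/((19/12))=-1536/19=-80.84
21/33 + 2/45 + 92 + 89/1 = 89932/495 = 181.68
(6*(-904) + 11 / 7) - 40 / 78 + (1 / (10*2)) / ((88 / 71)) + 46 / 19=-5420.48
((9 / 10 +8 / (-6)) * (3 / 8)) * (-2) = 13 / 40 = 0.32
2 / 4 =1 / 2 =0.50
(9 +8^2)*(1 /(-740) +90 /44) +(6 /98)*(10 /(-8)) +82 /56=60071223 /398860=150.61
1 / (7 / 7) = 1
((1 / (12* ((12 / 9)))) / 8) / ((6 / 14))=7 / 384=0.02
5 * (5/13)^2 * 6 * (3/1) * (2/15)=300/169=1.78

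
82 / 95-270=-25568 / 95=-269.14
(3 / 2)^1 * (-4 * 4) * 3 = -72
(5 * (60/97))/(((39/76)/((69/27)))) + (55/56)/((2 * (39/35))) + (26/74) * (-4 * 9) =21461213/6718608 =3.19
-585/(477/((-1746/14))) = 56745/371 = 152.95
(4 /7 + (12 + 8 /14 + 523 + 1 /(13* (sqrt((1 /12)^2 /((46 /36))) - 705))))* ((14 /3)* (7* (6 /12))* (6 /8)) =4461879944571 /679362164 - 7* sqrt(46) /339681082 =6567.75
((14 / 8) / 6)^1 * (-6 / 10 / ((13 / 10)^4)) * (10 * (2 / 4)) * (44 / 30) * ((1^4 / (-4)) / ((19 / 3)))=9625 / 542659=0.02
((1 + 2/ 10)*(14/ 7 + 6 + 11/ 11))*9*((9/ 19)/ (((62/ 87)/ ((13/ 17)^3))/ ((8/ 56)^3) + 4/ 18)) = 0.08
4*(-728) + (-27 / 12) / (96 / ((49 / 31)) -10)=-28957369 / 9944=-2912.04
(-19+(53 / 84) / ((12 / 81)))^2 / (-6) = -2725801 / 75264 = -36.22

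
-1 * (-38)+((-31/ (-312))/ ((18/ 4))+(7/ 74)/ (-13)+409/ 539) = 1085660159/ 27999972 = 38.77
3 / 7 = 0.43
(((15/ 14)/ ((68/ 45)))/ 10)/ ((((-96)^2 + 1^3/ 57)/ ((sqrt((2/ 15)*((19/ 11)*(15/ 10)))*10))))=7695*sqrt(1045)/ 5501077736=0.00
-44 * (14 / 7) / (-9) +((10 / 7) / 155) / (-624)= 1985981 / 203112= 9.78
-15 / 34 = -0.44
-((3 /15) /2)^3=-1 /1000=-0.00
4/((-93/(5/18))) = -10/837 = -0.01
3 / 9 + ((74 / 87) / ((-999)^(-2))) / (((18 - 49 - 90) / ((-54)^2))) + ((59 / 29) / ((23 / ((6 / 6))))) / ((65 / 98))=-321952201092259 / 15737865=-20457171.36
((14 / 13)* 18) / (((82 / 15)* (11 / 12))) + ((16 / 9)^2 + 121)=60801271 / 474903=128.03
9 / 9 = 1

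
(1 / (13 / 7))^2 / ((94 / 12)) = 294 / 7943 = 0.04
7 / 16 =0.44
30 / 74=15 / 37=0.41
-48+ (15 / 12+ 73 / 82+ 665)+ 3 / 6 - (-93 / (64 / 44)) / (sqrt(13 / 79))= 1023 * sqrt(1027) / 208+ 101621 / 164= 777.26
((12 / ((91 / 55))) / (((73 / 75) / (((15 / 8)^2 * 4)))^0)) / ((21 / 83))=18260 / 637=28.67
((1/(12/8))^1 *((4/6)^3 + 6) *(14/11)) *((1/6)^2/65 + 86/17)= 2817598/104247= 27.03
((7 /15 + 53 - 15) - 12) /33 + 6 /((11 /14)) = 4177 /495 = 8.44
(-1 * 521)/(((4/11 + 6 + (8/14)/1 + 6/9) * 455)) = -17193/114140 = -0.15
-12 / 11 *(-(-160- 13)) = -2076 / 11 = -188.73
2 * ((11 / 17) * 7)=154 / 17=9.06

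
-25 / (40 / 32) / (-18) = 10 / 9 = 1.11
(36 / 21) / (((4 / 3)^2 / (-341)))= -9207 / 28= -328.82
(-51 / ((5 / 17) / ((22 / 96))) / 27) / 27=-3179 / 58320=-0.05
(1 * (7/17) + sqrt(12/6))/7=1/17 + sqrt(2)/7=0.26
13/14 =0.93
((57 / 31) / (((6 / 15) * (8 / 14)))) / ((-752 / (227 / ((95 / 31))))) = -4767 / 6016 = -0.79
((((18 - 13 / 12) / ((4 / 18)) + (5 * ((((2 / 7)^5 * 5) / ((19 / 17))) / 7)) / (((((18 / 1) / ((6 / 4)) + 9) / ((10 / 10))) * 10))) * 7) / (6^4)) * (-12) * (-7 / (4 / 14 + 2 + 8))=28587659039 / 8513600256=3.36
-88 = -88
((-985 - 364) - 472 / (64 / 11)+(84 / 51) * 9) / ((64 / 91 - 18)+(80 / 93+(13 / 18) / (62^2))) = 151493903379 / 1759341985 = 86.11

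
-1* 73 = -73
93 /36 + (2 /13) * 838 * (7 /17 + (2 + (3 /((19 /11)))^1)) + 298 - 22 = 40987337 /50388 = 813.43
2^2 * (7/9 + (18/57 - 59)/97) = 11464/16587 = 0.69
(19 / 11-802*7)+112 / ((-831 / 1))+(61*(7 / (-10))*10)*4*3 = -98141501 / 9141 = -10736.41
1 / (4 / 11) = 11 / 4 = 2.75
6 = 6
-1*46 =-46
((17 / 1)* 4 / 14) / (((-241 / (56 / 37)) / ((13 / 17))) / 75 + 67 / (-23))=-6099600 / 7144747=-0.85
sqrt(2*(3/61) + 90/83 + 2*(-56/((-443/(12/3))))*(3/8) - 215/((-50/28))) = 59*sqrt(4406396592310)/11214545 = 11.04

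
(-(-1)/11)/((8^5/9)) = 9/360448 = 0.00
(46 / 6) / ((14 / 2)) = 23 / 21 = 1.10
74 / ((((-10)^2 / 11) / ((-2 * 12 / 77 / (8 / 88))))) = -4884 / 175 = -27.91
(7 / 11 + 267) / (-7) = -2944 / 77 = -38.23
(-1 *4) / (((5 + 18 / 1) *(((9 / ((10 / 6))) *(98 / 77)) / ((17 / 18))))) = -935 / 39123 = -0.02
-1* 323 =-323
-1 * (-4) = 4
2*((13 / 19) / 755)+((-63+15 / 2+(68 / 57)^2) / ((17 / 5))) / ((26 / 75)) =-33161215537 / 722815860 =-45.88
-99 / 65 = -1.52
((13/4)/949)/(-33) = -1/9636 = -0.00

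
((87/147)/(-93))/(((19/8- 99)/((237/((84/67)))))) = 0.01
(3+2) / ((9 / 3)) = 5 / 3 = 1.67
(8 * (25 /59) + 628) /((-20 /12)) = -111756 /295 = -378.83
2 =2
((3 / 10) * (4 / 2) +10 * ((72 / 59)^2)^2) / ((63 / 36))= 13.02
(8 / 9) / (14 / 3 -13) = -8 / 75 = -0.11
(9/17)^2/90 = 9/2890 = 0.00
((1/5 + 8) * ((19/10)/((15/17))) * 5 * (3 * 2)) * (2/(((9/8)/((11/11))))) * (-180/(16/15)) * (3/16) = -119187/4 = -29796.75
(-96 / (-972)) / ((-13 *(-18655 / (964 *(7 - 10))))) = -7712 / 6547905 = -0.00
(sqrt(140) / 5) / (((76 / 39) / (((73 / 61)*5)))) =2847*sqrt(35) / 2318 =7.27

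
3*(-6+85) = 237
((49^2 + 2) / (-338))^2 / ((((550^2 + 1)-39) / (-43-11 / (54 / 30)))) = -10907217 / 1329018028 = -0.01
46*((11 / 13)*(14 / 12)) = 1771 / 39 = 45.41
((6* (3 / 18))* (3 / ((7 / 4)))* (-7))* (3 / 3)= -12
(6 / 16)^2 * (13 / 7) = 117 / 448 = 0.26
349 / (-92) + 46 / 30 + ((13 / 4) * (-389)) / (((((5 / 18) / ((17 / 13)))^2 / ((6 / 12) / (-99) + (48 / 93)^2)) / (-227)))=1576110150083893 / 948218700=1662179.99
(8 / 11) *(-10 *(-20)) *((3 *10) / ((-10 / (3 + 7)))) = -48000 / 11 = -4363.64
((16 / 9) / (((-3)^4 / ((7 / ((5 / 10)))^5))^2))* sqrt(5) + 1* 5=5 + 4628074479616* sqrt(5) / 59049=175255964.31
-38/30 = -19/15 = -1.27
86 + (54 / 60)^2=8681 / 100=86.81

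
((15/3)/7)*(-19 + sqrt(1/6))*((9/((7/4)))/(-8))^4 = -623295/268912 + 10935*sqrt(6)/537824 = -2.27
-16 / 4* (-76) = 304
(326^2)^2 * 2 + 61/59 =1332761404829/59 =22589176353.03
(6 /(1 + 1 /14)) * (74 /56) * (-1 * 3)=-22.20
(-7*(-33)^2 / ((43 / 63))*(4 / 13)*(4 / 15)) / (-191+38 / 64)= 9106944 / 1892215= 4.81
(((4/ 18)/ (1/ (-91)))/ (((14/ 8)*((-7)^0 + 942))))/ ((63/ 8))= -832/ 534681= -0.00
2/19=0.11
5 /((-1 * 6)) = -5 /6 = -0.83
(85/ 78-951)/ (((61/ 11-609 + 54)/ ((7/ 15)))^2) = -439297397/ 641100376800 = -0.00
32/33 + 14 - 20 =-166/33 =-5.03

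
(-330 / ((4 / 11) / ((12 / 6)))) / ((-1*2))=907.50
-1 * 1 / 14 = -1 / 14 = -0.07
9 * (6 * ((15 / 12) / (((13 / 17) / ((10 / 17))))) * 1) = 675 / 13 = 51.92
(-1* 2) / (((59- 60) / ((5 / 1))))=10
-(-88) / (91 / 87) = 7656 / 91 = 84.13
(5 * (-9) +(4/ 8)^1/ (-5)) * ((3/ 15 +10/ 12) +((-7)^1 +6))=-451/ 300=-1.50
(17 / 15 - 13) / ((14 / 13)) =-1157 / 105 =-11.02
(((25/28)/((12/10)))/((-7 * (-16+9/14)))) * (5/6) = 125/21672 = 0.01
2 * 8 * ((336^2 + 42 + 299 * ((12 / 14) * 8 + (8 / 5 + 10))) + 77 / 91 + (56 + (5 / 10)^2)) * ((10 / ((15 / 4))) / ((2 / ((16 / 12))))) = 4601495104 / 1365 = 3371058.68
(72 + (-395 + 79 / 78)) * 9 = -75345 / 26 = -2897.88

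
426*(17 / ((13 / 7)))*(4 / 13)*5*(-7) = -7097160 / 169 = -41995.03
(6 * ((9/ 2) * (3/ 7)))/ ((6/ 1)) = 27/ 14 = 1.93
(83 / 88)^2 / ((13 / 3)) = 20667 / 100672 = 0.21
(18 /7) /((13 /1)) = 18 /91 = 0.20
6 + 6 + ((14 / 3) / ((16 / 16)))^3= 3068 / 27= 113.63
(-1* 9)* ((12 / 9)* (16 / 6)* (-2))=64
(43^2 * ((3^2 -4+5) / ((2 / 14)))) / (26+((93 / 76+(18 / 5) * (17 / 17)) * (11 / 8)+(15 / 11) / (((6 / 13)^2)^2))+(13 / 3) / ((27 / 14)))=350579275200 / 175874803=1993.35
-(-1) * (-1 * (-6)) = 6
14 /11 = 1.27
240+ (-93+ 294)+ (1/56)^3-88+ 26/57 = 3538135609/10010112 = 353.46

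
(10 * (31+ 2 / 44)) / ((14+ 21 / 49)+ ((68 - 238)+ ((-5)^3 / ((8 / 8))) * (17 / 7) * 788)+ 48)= -23905 / 18427783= -0.00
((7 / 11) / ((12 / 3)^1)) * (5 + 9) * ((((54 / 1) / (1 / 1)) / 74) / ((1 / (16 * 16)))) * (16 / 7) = 387072 / 407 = 951.04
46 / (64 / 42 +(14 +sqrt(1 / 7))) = 314916 / 106213-2898 * sqrt(7) / 106213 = 2.89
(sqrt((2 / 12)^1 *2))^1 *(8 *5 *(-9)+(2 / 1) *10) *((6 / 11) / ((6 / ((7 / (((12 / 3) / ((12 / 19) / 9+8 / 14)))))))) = -21760 *sqrt(3) / 1881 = -20.04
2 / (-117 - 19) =-1 / 68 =-0.01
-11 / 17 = -0.65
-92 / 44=-2.09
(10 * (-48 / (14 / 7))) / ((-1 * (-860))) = -12 / 43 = -0.28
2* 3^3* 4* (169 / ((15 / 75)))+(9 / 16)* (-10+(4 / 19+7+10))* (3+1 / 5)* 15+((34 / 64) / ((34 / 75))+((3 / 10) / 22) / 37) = 452141349747 / 2474560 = 182715.86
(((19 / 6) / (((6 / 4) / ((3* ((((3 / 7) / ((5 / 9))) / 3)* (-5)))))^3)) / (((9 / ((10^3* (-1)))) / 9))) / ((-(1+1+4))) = -3078000 / 343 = -8973.76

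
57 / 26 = 2.19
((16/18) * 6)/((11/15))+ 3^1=113/11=10.27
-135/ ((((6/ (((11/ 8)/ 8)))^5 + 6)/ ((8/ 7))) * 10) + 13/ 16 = 126632784028217/ 155855791274960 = 0.81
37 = 37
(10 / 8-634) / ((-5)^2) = -25.31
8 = 8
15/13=1.15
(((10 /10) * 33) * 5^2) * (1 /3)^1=275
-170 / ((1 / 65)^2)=-718250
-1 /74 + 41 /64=1485 /2368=0.63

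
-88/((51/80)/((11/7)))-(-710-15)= 181385/357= 508.08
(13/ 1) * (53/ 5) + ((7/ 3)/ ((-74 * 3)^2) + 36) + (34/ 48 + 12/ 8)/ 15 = 257184517/ 1478520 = 173.95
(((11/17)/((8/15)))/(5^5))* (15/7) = 99/119000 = 0.00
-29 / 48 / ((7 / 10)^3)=-3625 / 2058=-1.76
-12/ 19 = -0.63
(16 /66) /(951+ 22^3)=8 /382767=0.00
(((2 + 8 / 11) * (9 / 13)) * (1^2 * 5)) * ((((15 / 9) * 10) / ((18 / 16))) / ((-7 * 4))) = -5000 / 1001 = -5.00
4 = 4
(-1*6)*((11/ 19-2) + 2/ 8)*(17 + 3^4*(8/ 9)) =23763/ 38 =625.34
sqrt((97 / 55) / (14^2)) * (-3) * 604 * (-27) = 24462 * sqrt(5335) / 385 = 4640.86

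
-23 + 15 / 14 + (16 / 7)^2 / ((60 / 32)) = -28139 / 1470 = -19.14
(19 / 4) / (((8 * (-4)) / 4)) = -19 / 32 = -0.59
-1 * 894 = -894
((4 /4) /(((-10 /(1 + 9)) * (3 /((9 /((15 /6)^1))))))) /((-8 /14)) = 21 /10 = 2.10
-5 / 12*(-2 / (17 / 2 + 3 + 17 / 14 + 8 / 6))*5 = 35 / 118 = 0.30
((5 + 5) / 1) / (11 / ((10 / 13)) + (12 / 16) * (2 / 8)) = 800 / 1159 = 0.69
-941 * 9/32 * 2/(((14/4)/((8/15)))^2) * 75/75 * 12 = -180672/1225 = -147.49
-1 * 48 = -48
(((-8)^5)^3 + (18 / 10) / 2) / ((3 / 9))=-1055531162664933 / 10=-105553116266493.30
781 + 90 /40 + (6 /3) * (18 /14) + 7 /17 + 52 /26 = 375199 /476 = 788.23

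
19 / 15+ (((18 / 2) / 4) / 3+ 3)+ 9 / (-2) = 31 / 60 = 0.52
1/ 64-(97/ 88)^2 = -1161/ 968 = -1.20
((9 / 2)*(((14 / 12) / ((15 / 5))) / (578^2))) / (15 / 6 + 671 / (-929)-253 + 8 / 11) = -71533 / 3420764251656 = -0.00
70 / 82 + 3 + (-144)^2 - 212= 20527.85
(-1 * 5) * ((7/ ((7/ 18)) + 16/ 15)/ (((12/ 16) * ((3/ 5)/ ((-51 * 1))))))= 10804.44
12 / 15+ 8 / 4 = 14 / 5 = 2.80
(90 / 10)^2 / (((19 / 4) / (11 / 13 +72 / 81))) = 7308 / 247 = 29.59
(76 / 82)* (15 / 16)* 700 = 49875 / 82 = 608.23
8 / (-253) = -8 / 253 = -0.03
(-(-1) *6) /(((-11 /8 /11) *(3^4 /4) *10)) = -0.24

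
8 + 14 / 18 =79 / 9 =8.78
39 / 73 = 0.53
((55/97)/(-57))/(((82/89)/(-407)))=1992265/453378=4.39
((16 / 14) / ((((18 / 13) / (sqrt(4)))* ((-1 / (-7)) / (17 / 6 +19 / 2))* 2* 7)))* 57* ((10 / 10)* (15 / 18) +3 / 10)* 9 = 621452 / 105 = 5918.59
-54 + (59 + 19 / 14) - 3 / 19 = 6.20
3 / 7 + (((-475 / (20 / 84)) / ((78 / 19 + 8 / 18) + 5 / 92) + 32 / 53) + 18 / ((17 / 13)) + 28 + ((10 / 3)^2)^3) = 981.23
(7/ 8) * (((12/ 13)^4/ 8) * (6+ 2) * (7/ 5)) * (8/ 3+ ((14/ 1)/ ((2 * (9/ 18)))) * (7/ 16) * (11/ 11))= 7.82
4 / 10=2 / 5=0.40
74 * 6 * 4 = 1776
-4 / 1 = -4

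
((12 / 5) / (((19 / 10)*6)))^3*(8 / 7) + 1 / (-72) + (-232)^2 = 186066112115 / 3456936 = 53824.00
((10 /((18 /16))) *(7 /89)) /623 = 80 /71289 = 0.00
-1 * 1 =-1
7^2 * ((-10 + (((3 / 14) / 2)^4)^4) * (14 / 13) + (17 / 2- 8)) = -1361073979848650342213823 / 2704878351759146221568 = -503.19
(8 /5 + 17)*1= 93 /5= 18.60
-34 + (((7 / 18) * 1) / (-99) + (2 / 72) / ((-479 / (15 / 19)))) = -1102951675 / 32435964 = -34.00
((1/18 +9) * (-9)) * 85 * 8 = -55420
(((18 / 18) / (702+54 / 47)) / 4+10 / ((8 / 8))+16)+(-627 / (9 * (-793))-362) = -35213047369 / 104828256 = -335.91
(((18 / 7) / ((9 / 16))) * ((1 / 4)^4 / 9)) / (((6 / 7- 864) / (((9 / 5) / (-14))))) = 1 / 3383520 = 0.00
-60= -60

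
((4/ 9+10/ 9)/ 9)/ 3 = 14/ 243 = 0.06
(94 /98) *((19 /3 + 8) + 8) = 3149 /147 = 21.42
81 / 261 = 9 / 29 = 0.31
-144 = -144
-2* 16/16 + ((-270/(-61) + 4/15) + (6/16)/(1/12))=13163/1830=7.19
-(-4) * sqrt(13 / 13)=4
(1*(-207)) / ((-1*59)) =207 / 59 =3.51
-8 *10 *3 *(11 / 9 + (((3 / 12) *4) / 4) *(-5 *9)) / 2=3610 / 3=1203.33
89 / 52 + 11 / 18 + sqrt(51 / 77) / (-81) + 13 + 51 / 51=7639 / 468-sqrt(3927) / 6237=16.31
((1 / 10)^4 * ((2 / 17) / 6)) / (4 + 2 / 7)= 7 / 15300000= 0.00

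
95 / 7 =13.57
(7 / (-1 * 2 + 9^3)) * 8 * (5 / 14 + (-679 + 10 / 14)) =-37964 / 727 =-52.22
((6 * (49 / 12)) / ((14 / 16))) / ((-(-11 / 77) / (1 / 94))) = 98 / 47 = 2.09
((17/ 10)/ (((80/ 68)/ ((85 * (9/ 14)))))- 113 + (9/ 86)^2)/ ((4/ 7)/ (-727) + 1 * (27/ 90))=-25616678869/ 225237784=-113.73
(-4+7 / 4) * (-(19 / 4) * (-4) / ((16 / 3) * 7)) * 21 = -1539 / 64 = -24.05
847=847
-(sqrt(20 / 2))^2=-10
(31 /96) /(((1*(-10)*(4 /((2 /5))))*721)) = -31 /6921600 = -0.00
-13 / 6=-2.17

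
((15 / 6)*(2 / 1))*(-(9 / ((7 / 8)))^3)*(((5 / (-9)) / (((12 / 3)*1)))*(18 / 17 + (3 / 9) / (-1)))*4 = 12787200 / 5831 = 2192.97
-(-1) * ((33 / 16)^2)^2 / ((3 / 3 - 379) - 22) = -1185921 / 26214400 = -0.05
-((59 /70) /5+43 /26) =-4146 /2275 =-1.82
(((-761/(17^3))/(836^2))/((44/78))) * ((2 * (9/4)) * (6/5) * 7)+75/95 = 298182047469/377704365280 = 0.79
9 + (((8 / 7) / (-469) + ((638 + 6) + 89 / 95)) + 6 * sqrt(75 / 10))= 3 * sqrt(30) + 203952332 / 311885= 670.37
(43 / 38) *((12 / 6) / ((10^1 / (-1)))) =-43 / 190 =-0.23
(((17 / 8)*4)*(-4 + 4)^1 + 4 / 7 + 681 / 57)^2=2772225 / 17689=156.72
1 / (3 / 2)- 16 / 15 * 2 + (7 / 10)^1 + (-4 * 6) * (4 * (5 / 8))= -1823 / 30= -60.77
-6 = -6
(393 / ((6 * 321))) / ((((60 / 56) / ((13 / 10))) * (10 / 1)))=0.02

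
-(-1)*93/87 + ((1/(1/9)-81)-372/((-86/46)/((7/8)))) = 257315/2494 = 103.17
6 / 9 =2 / 3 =0.67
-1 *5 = -5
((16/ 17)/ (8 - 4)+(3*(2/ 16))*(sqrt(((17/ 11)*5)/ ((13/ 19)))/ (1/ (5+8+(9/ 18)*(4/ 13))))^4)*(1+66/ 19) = 568682346450409615/ 88774671128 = 6405907.67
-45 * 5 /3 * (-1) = 75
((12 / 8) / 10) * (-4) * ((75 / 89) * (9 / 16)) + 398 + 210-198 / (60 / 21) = 3833519 / 7120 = 538.42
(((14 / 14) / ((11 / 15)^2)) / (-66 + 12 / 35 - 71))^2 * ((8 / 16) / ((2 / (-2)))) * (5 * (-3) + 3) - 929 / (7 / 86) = -26759970192498556 / 2344604220343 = -11413.43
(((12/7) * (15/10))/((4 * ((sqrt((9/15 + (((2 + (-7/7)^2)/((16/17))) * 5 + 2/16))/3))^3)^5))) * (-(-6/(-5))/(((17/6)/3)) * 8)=-0.00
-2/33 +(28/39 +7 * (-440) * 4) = -1761666/143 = -12319.34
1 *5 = 5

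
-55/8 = -6.88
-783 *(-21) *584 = 9602712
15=15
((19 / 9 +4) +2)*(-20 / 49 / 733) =-1460 / 323253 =-0.00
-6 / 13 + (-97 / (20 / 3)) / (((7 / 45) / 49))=-238353 / 52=-4583.71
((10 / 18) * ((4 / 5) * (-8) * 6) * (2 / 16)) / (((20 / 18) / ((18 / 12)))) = -18 / 5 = -3.60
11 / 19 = 0.58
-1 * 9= -9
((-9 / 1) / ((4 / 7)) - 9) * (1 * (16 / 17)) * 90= -2096.47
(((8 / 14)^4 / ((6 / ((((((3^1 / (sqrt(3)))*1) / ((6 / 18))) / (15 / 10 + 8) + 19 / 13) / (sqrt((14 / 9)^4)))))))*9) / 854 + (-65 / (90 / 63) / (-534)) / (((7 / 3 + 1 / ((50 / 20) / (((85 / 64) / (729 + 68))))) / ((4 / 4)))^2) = 23328*sqrt(3) / 954486337 + 29201703755298869136 / 1853575359131668577951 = 0.02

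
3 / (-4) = -3 / 4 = -0.75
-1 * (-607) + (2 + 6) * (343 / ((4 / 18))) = 12955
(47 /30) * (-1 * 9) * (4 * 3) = -846 /5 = -169.20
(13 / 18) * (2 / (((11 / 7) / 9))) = 91 / 11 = 8.27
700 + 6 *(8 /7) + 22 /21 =14866 /21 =707.90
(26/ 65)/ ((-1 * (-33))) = 2/ 165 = 0.01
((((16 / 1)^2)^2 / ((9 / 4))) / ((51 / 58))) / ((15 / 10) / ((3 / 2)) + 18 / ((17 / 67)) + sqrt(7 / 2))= 37189844992 / 80714745- 258473984 * sqrt(14) / 80714745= 448.77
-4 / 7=-0.57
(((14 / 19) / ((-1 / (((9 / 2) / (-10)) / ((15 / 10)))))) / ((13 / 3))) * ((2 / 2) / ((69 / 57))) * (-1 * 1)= -63 / 1495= -0.04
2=2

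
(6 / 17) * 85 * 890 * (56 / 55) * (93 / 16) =1738170 / 11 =158015.45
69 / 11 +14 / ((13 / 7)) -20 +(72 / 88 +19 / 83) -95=-1188582 / 11869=-100.14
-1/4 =-0.25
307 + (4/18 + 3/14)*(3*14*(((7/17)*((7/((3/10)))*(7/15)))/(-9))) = 1230487/4131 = 297.87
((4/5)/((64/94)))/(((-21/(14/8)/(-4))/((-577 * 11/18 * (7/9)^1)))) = -2088163/19440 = -107.42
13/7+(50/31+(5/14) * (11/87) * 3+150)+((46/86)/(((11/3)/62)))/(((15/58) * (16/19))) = 11616696529/59531780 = 195.13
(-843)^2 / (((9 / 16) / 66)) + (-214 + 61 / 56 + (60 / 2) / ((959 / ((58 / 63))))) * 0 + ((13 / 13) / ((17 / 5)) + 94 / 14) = 9922555938 / 119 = 83382823.01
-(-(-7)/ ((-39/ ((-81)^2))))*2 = 30618/ 13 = 2355.23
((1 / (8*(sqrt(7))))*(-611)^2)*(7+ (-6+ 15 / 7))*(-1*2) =-4106531*sqrt(7) / 98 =-110865.92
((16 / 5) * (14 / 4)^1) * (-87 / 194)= -2436 / 485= -5.02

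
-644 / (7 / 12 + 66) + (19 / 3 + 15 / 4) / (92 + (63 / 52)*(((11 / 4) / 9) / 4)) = -1756272032 / 183660537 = -9.56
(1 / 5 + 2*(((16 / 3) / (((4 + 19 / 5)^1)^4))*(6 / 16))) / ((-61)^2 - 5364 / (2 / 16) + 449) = -2325941 / 448136656110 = -0.00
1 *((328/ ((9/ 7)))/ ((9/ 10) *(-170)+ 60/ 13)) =-29848/ 17361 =-1.72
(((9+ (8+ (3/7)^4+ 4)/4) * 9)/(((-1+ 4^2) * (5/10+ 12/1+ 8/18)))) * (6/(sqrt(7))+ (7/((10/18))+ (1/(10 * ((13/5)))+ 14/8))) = 9.27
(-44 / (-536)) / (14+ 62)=11 / 10184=0.00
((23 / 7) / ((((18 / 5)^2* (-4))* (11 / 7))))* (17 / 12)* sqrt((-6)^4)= -2.06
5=5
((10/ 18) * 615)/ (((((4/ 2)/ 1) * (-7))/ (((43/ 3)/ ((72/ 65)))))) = -2864875/ 9072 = -315.79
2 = 2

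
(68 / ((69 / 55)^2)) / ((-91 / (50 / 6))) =-5142500 / 1299753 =-3.96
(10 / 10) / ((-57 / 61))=-61 / 57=-1.07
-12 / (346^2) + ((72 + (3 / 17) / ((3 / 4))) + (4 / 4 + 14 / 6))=115346213 / 1526379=75.57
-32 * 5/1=-160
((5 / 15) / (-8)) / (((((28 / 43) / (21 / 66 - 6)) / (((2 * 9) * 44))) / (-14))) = -16125 / 4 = -4031.25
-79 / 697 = -0.11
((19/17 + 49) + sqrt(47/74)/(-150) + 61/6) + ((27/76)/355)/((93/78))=642871528/10663845- sqrt(3478)/11100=60.28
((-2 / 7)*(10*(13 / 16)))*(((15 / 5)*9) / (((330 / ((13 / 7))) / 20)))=-7605 / 1078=-7.05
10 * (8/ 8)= 10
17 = 17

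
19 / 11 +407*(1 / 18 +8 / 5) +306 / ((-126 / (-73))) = 5910071 / 6930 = 852.82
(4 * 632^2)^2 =2552632508416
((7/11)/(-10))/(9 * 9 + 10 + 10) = -7/11110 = -0.00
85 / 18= 4.72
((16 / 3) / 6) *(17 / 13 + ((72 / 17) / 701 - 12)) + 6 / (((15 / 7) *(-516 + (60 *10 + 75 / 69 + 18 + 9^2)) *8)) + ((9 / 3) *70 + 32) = 27451255259489 / 118068392520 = 232.50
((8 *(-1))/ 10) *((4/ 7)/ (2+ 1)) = -16/ 105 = -0.15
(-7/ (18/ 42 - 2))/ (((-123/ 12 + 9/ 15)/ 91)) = -89180/ 2123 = -42.01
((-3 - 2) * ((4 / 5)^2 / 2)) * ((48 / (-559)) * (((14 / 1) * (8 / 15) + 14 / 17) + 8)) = 531712 / 237575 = 2.24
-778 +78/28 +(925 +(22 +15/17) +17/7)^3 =858216328.07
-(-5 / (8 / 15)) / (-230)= -15 / 368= -0.04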